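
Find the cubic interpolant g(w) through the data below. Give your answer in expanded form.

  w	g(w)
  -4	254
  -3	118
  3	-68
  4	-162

Build the Lagrange basis polynomials:
L_0(w) = (w + 3)(w - 3)(w - 4) / [-56] = -(1/56)w^3 + (1/14)w^2 + (9/56)w - 9/14
L_1(w) = (w + 4)(w - 3)(w - 4) / [42] = (1/42)w^3 - (1/14)w^2 - (8/21)w + 8/7
L_2(w) = (w + 4)(w + 3)(w - 4) / [-42] = -(1/42)w^3 - (1/14)w^2 + (8/21)w + 8/7
L_3(w) = (w + 4)(w + 3)(w - 3) / [56] = (1/56)w^3 + (1/14)w^2 - (9/56)w - 9/14
g(w) = 254·L_0 + 118·L_1 + (-68)·L_2 + (-162)·L_3
  254·L_0(w) = -(127/28)w^3 + (127/7)w^2 + (1143/28)w - 1143/7
  118·L_1(w) = (59/21)w^3 - (59/7)w^2 - (944/21)w + 944/7
  (-68)·L_2(w) = (34/21)w^3 + (34/7)w^2 - (544/21)w - 544/7
  (-162)·L_3(w) = -(81/28)w^3 - (81/7)w^2 + (729/28)w + 729/7
Adding term by term: -3w^3 + 3w^2 - 4w - 2

g(w) = -3w^3 + 3w^2 - 4w - 2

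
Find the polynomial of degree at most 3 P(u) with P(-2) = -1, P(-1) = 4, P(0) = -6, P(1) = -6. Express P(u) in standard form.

Newton's divided differences:
P[-2,-1] = (4 - (-1)) / (-1 - (-2)) = 5
P[-1,0] = (-6 - 4) / (0 - (-1)) = -10
P[0,1] = (-6 - (-6)) / (1 - 0) = 0
P[-2,-1,0] = (-10 - 5) / (0 - (-2)) = -15/2
P[-1,0,1] = (0 - (-10)) / (1 - (-1)) = 5
P[-2,-1,0,1] = (5 - (-15/2)) / (1 - (-2)) = 25/6
P(u) = -1 + 5·(u + 2) + (-15/2)·(u + 2)(u + 1) + (25/6)·(u + 2)(u + 1)u
Expanding: P(u) = (25/6)u^3 + 5u^2 - (55/6)u - 6

P(u) = (25/6)u^3 + 5u^2 - (55/6)u - 6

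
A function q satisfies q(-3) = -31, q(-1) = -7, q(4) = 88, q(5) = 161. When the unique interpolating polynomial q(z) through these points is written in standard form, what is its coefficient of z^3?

1

The leading coefficient equals the top divided difference q[-3,-1,4,5].
q[-3,-1] = (-7 - (-31)) / (-1 - (-3)) = 12
q[-1,4] = (88 - (-7)) / (4 - (-1)) = 19
q[4,5] = (161 - 88) / (5 - 4) = 73
q[-3,-1,4] = (19 - 12) / (4 - (-3)) = 1
q[-1,4,5] = (73 - 19) / (5 - (-1)) = 9
q[-3,-1,4,5] = (9 - 1) / (5 - (-3)) = 1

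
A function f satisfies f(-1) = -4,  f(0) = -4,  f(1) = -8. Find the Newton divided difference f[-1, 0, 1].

f[-1,0] = (-4 - (-4)) / (0 - (-1)) = 0
f[0,1] = (-8 - (-4)) / (1 - 0) = -4
f[-1,0,1] = (-4 - 0) / (1 - (-1)) = -2

-2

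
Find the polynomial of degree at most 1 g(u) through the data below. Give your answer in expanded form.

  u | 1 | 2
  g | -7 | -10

Build the Lagrange basis polynomials:
L_0(u) = (u - 2) / [-1] = -u + 2
L_1(u) = (u - 1) / [1] = u - 1
g(u) = (-7)·L_0 + (-10)·L_1
  (-7)·L_0(u) = 7u - 14
  (-10)·L_1(u) = -10u + 10
Adding term by term: -3u - 4

g(u) = -3u - 4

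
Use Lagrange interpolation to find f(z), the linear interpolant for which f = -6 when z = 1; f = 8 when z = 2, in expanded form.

Build the Lagrange basis polynomials:
L_0(z) = (z - 2) / [-1] = -z + 2
L_1(z) = (z - 1) / [1] = z - 1
f(z) = (-6)·L_0 + 8·L_1
  (-6)·L_0(z) = 6z - 12
  8·L_1(z) = 8z - 8
Adding term by term: 14z - 20

f(z) = 14z - 20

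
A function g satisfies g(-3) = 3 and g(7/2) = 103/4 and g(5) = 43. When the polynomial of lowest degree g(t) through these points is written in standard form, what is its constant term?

3

Build the Lagrange basis polynomials:
L_0(t) = (t - 7/2)(t - 5) / [52] = (1/52)t^2 - (17/104)t + 35/104
L_1(t) = (t + 3)(t - 5) / [-39/4] = -(4/39)t^2 + (8/39)t + 20/13
L_2(t) = (t + 3)(t - 7/2) / [12] = (1/12)t^2 - (1/24)t - 7/8
g(t) = 3·L_0 + (103/4)·L_1 + 43·L_2
Only the constant term is needed; take it from each L_i and combine:
3·(35/104) + (103/4)·(20/13) + 43·(-7/8) = 3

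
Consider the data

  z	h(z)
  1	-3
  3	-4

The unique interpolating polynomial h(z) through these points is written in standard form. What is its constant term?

Build the Lagrange basis polynomials:
L_0(z) = (z - 3) / [-2] = -(1/2)z + 3/2
L_1(z) = (z - 1) / [2] = (1/2)z - 1/2
h(z) = (-3)·L_0 + (-4)·L_1
Only the constant term is needed; take it from each L_i and combine:
(-3)·(3/2) + (-4)·(-1/2) = -5/2

-5/2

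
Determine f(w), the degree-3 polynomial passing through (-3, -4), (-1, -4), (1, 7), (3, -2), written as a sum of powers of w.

f(w) = -(31/48)w^3 - (9/16)w^2 + (295/48)w + 33/16

L_0(w) = (w + 1)(w - 1)(w - 3) / [-48] = -(1/48)w^3 + (1/16)w^2 + (1/48)w - 1/16
L_1(w) = (w + 3)(w - 1)(w - 3) / [16] = (1/16)w^3 - (1/16)w^2 - (9/16)w + 9/16
L_2(w) = (w + 3)(w + 1)(w - 3) / [-16] = -(1/16)w^3 - (1/16)w^2 + (9/16)w + 9/16
L_3(w) = (w + 3)(w + 1)(w - 1) / [48] = (1/48)w^3 + (1/16)w^2 - (1/48)w - 1/16
f(w) = (-4)·L_0 + (-4)·L_1 + 7·L_2 + (-2)·L_3
  (-4)·L_0(w) = (1/12)w^3 - (1/4)w^2 - (1/12)w + 1/4
  (-4)·L_1(w) = -(1/4)w^3 + (1/4)w^2 + (9/4)w - 9/4
  7·L_2(w) = -(7/16)w^3 - (7/16)w^2 + (63/16)w + 63/16
  (-2)·L_3(w) = -(1/24)w^3 - (1/8)w^2 + (1/24)w + 1/8
Adding term by term: -(31/48)w^3 - (9/16)w^2 + (295/48)w + 33/16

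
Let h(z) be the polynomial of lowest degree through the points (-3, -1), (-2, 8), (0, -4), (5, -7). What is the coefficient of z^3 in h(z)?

Build the Lagrange basis polynomials:
L_0(z) = (z + 2)z(z - 5) / [-24] = -(1/24)z^3 + (1/8)z^2 + (5/12)z
L_1(z) = (z + 3)z(z - 5) / [14] = (1/14)z^3 - (1/7)z^2 - (15/14)z
L_2(z) = (z + 3)(z + 2)(z - 5) / [-30] = -(1/30)z^3 + (19/30)z + 1
L_3(z) = (z + 3)(z + 2)z / [280] = (1/280)z^3 + (1/56)z^2 + (3/140)z
h(z) = (-1)·L_0 + 8·L_1 + (-4)·L_2 + (-7)·L_3
Only the coefficient of z^3 is needed; take it from each L_i and combine:
(-1)·(-1/24) + 8·(1/14) + (-4)·(-1/30) + (-7)·(1/280) = 101/140

101/140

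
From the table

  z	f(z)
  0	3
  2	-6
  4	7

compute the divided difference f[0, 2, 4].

f[0,2] = (-6 - 3) / (2 - 0) = -9/2
f[2,4] = (7 - (-6)) / (4 - 2) = 13/2
f[0,2,4] = (13/2 - (-9/2)) / (4 - 0) = 11/4

11/4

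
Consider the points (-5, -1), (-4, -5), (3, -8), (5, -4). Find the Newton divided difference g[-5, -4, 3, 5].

g[-5,-4] = (-5 - (-1)) / (-4 - (-5)) = -4
g[-4,3] = (-8 - (-5)) / (3 - (-4)) = -3/7
g[3,5] = (-4 - (-8)) / (5 - 3) = 2
g[-5,-4,3] = (-3/7 - (-4)) / (3 - (-5)) = 25/56
g[-4,3,5] = (2 - (-3/7)) / (5 - (-4)) = 17/63
g[-5,-4,3,5] = (17/63 - 25/56) / (5 - (-5)) = -89/5040

-89/5040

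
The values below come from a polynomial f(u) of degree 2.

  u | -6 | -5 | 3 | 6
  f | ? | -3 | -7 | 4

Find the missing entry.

10/11

The 3 known values determine f uniquely (degree ≤ 2).
Evaluate each Lagrange basis at u = -6:
L_0(-6) = (-9)·(-12)/[(-8)·(-11)] = 27/22
L_1(-6) = (-1)·(-12)/[(8)·(-3)] = -1/2
L_2(-6) = (-1)·(-9)/[(11)·(3)] = 3/11
Sum: (-3)·(27/22) + (-7)·(-1/2) + 4·(3/11) = 10/11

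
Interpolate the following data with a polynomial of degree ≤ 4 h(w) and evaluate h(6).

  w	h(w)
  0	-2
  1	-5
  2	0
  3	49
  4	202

Using Newton's divided-difference form:
h[0,1] = (-5 - (-2)) / (1 - 0) = -3
h[1,2] = (0 - (-5)) / (2 - 1) = 5
h[2,3] = (49 - 0) / (3 - 2) = 49
h[3,4] = (202 - 49) / (4 - 3) = 153
h[0,1,2] = (5 - (-3)) / (2 - 0) = 4
h[1,2,3] = (49 - 5) / (3 - 1) = 22
h[2,3,4] = (153 - 49) / (4 - 2) = 52
h[0,1,2,3] = (22 - 4) / (3 - 0) = 6
h[1,2,3,4] = (52 - 22) / (4 - 1) = 10
h[0,1,2,3,4] = (10 - 6) / (4 - 0) = 1
h(6) = -2 + (-3)·(6) + 4·(6)·(5) + 6·(6)·(5)·(4) + 1·(6)·(5)·(4)·(3) = 1180

1180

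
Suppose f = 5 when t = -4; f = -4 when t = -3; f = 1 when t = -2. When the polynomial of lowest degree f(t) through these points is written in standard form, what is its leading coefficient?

7

The leading coefficient equals the top divided difference f[-4,-3,-2].
f[-4,-3] = (-4 - 5) / (-3 - (-4)) = -9
f[-3,-2] = (1 - (-4)) / (-2 - (-3)) = 5
f[-4,-3,-2] = (5 - (-9)) / (-2 - (-4)) = 7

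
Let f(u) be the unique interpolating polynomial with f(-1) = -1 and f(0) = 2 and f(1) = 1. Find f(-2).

L_0(-2) = (-2)·(-3)/[(-1)·(-2)] = 3
L_1(-2) = (-1)·(-3)/[(1)·(-1)] = -3
L_2(-2) = (-1)·(-2)/[(2)·(1)] = 1
Sum: (-1)·(3) + 2·(-3) + 1·(1) = -8

-8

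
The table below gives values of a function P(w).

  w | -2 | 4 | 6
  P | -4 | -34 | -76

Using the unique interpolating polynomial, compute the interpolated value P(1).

-1

L_0(1) = (-3)·(-5)/[(-6)·(-8)] = 5/16
L_1(1) = (3)·(-5)/[(6)·(-2)] = 5/4
L_2(1) = (3)·(-3)/[(8)·(2)] = -9/16
Sum: (-4)·(5/16) + (-34)·(5/4) + (-76)·(-9/16) = -1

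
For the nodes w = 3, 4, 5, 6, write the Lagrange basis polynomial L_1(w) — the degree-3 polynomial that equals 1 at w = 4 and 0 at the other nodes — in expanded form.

L_1(w) = (1/2)w^3 - 7w^2 + (63/2)w - 45

L_1(w) = (w - 3)(w - 5)(w - 6) / [(1)·(-1)·(-2)]
       = (w^3 - 14w^2 + 63w - 90) / (2)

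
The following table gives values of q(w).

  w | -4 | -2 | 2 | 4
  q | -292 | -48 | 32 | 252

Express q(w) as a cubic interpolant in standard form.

q(w) = 4w^3 - w^2 + 4w - 4

L_0(w) = (w + 2)(w - 2)(w - 4) / [-96] = -(1/96)w^3 + (1/24)w^2 + (1/24)w - 1/6
L_1(w) = (w + 4)(w - 2)(w - 4) / [48] = (1/48)w^3 - (1/24)w^2 - (1/3)w + 2/3
L_2(w) = (w + 4)(w + 2)(w - 4) / [-48] = -(1/48)w^3 - (1/24)w^2 + (1/3)w + 2/3
L_3(w) = (w + 4)(w + 2)(w - 2) / [96] = (1/96)w^3 + (1/24)w^2 - (1/24)w - 1/6
q(w) = (-292)·L_0 + (-48)·L_1 + 32·L_2 + 252·L_3
  (-292)·L_0(w) = (73/24)w^3 - (73/6)w^2 - (73/6)w + 146/3
  (-48)·L_1(w) = -w^3 + 2w^2 + 16w - 32
  32·L_2(w) = -(2/3)w^3 - (4/3)w^2 + (32/3)w + 64/3
  252·L_3(w) = (21/8)w^3 + (21/2)w^2 - (21/2)w - 42
Adding term by term: 4w^3 - w^2 + 4w - 4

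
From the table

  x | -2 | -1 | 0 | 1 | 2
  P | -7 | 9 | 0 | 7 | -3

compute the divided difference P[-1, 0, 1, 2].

P[-1,0] = (0 - 9) / (0 - (-1)) = -9
P[0,1] = (7 - 0) / (1 - 0) = 7
P[1,2] = (-3 - 7) / (2 - 1) = -10
P[-1,0,1] = (7 - (-9)) / (1 - (-1)) = 8
P[0,1,2] = (-10 - 7) / (2 - 0) = -17/2
P[-1,0,1,2] = (-17/2 - 8) / (2 - (-1)) = -11/2

-11/2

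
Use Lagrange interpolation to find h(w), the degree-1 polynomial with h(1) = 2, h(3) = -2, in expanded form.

h(w) = -2w + 4

Build the Lagrange basis polynomials:
L_0(w) = (w - 3) / [-2] = -(1/2)w + 3/2
L_1(w) = (w - 1) / [2] = (1/2)w - 1/2
h(w) = 2·L_0 + (-2)·L_1
  2·L_0(w) = -w + 3
  (-2)·L_1(w) = -w + 1
Adding term by term: -2w + 4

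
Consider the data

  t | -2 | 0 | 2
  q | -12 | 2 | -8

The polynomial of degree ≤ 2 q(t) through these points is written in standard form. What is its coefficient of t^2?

-3

L_0(t) = t(t - 2) / [8] = (1/8)t^2 - (1/4)t
L_1(t) = (t + 2)(t - 2) / [-4] = -(1/4)t^2 + 1
L_2(t) = (t + 2)t / [8] = (1/8)t^2 + (1/4)t
q(t) = (-12)·L_0 + 2·L_1 + (-8)·L_2
Only the coefficient of t^2 is needed; take it from each L_i and combine:
(-12)·(1/8) + 2·(-1/4) + (-8)·(1/8) = -3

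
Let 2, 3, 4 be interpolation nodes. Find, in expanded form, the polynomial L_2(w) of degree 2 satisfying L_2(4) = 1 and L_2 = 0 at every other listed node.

L_2(w) = (1/2)w^2 - (5/2)w + 3

L_2(w) = (w - 2)(w - 3) / [(2)·(1)]
       = (w^2 - 5w + 6) / (2)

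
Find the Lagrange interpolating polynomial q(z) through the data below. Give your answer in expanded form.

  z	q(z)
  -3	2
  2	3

q(z) = (1/5)z + 13/5

L_0(z) = (z - 2) / [-5] = -(1/5)z + 2/5
L_1(z) = (z + 3) / [5] = (1/5)z + 3/5
q(z) = 2·L_0 + 3·L_1
  2·L_0(z) = -(2/5)z + 4/5
  3·L_1(z) = (3/5)z + 9/5
Adding term by term: (1/5)z + 13/5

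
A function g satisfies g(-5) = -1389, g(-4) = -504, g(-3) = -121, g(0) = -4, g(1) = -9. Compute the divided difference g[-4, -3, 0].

g[-4,-3] = (-121 - (-504)) / (-3 - (-4)) = 383
g[-3,0] = (-4 - (-121)) / (0 - (-3)) = 39
g[-4,-3,0] = (39 - 383) / (0 - (-4)) = -86

-86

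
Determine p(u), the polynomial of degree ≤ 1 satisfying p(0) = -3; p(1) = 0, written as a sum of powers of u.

p(u) = 3u - 3

L_0(u) = (u - 1) / [-1] = -u + 1
L_1(u) = u / [1] = u
p(u) = (-3)·L_0 + 0·L_1
  (-3)·L_0(u) = 3u - 3
  0·L_1(u) = 0
Adding term by term: 3u - 3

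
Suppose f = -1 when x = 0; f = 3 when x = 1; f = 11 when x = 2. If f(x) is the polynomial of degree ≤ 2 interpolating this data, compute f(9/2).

Evaluate each Lagrange basis at x = 9/2:
L_0(9/2) = (7/2)·(5/2)/[(-1)·(-2)] = 35/8
L_1(9/2) = (9/2)·(5/2)/[(1)·(-1)] = -45/4
L_2(9/2) = (9/2)·(7/2)/[(2)·(1)] = 63/8
Sum: (-1)·(35/8) + 3·(-45/4) + 11·(63/8) = 97/2

97/2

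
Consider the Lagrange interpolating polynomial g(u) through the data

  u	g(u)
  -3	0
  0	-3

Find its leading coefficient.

The leading coefficient equals the top divided difference g[-3,0].
g[-3,0] = (-3 - 0) / (0 - (-3)) = -1

-1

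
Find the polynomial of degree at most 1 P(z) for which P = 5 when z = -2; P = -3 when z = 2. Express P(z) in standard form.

Build the Lagrange basis polynomials:
L_0(z) = (z - 2) / [-4] = -(1/4)z + 1/2
L_1(z) = (z + 2) / [4] = (1/4)z + 1/2
P(z) = 5·L_0 + (-3)·L_1
  5·L_0(z) = -(5/4)z + 5/2
  (-3)·L_1(z) = -(3/4)z - 3/2
Adding term by term: -2z + 1

P(z) = -2z + 1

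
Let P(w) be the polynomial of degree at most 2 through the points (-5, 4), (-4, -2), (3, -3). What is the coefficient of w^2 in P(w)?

41/56

The leading coefficient equals the top divided difference P[-5,-4,3].
P[-5,-4] = (-2 - 4) / (-4 - (-5)) = -6
P[-4,3] = (-3 - (-2)) / (3 - (-4)) = -1/7
P[-5,-4,3] = (-1/7 - (-6)) / (3 - (-5)) = 41/56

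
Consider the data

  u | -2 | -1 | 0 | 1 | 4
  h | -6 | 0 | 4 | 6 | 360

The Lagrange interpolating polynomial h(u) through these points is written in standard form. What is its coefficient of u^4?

1

Build the Lagrange basis polynomials:
L_0(u) = (u + 1)u(u - 1)(u - 4) / [36] = (1/36)u^4 - (1/9)u^3 - (1/36)u^2 + (1/9)u
L_1(u) = (u + 2)u(u - 1)(u - 4) / [-10] = -(1/10)u^4 + (3/10)u^3 + (3/5)u^2 - (4/5)u
L_2(u) = (u + 2)(u + 1)(u - 1)(u - 4) / [8] = (1/8)u^4 - (1/4)u^3 - (9/8)u^2 + (1/4)u + 1
L_3(u) = (u + 2)(u + 1)u(u - 4) / [-18] = -(1/18)u^4 + (1/18)u^3 + (5/9)u^2 + (4/9)u
L_4(u) = (u + 2)(u + 1)u(u - 1) / [360] = (1/360)u^4 + (1/180)u^3 - (1/360)u^2 - (1/180)u
h(u) = (-6)·L_0 + 0·L_1 + 4·L_2 + 6·L_3 + 360·L_4
Only the coefficient of u^4 is needed; take it from each L_i and combine:
(-6)·(1/36) + 0·(-1/10) + 4·(1/8) + 6·(-1/18) + 360·(1/360) = 1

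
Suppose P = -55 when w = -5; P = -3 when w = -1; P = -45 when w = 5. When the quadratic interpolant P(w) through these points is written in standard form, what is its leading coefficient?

The leading coefficient equals the top divided difference P[-5,-1,5].
P[-5,-1] = (-3 - (-55)) / (-1 - (-5)) = 13
P[-1,5] = (-45 - (-3)) / (5 - (-1)) = -7
P[-5,-1,5] = (-7 - 13) / (5 - (-5)) = -2

-2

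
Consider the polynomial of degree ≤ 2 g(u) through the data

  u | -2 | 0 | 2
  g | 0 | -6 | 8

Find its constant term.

L_0(u) = u(u - 2) / [8] = (1/8)u^2 - (1/4)u
L_1(u) = (u + 2)(u - 2) / [-4] = -(1/4)u^2 + 1
L_2(u) = (u + 2)u / [8] = (1/8)u^2 + (1/4)u
g(u) = 0·L_0 + (-6)·L_1 + 8·L_2
Only the constant term is needed; take it from each L_i and combine:
0·(0) + (-6)·(1) + 8·(0) = -6

-6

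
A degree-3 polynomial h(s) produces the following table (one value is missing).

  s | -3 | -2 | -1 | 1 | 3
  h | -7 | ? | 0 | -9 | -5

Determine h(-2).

The 4 known values determine h uniquely (degree ≤ 3).
Evaluate each Lagrange basis at s = -2:
L_0(-2) = (-1)·(-3)·(-5)/[(-2)·(-4)·(-6)] = 5/16
L_1(-2) = (1)·(-3)·(-5)/[(2)·(-2)·(-4)] = 15/16
L_2(-2) = (1)·(-1)·(-5)/[(4)·(2)·(-2)] = -5/16
L_3(-2) = (1)·(-1)·(-3)/[(6)·(4)·(2)] = 1/16
Sum: (-7)·(5/16) + 0 + (-9)·(-5/16) + (-5)·(1/16) = 5/16

5/16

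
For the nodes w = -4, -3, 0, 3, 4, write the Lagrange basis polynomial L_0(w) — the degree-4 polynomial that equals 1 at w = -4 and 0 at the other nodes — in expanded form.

L_0(w) = (w + 3)w(w - 3)(w - 4) / [(-1)·(-4)·(-7)·(-8)]
       = (w^4 - 4w^3 - 9w^2 + 36w) / (224)

L_0(w) = (1/224)w^4 - (1/56)w^3 - (9/224)w^2 + (9/56)w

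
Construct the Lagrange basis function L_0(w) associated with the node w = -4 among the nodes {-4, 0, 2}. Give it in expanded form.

L_0(w) = (1/24)w^2 - (1/12)w

L_0(w) = w(w - 2) / [(-4)·(-6)]
       = (w^2 - 2w) / (24)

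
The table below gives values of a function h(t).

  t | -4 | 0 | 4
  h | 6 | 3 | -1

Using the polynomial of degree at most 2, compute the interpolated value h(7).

Using Newton's divided-difference form:
h[-4,0] = (3 - 6) / (0 - (-4)) = -3/4
h[0,4] = (-1 - 3) / (4 - 0) = -1
h[-4,0,4] = (-1 - (-3/4)) / (4 - (-4)) = -1/32
h(7) = 6 + (-3/4)·(11) + (-1/32)·(11)·(7) = -149/32

-149/32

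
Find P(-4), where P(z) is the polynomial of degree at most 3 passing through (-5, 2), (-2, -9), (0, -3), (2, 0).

L_0(-4) = (-2)·(-4)·(-6)/[(-3)·(-5)·(-7)] = 16/35
L_1(-4) = (1)·(-4)·(-6)/[(3)·(-2)·(-4)] = 1
L_2(-4) = (1)·(-2)·(-6)/[(5)·(2)·(-2)] = -3/5
L_3(-4) = (1)·(-2)·(-4)/[(7)·(4)·(2)] = 1/7
Sum: 2·(16/35) + (-9)·(1) + (-3)·(-3/5) + 0 = -44/7

-44/7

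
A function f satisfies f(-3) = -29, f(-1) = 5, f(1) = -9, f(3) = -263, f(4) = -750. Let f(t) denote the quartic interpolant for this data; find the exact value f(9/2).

-9277/8

Using Newton's divided-difference form:
f[-3,-1] = (5 - (-29)) / (-1 - (-3)) = 17
f[-1,1] = (-9 - 5) / (1 - (-1)) = -7
f[1,3] = (-263 - (-9)) / (3 - 1) = -127
f[3,4] = (-750 - (-263)) / (4 - 3) = -487
f[-3,-1,1] = (-7 - 17) / (1 - (-3)) = -6
f[-1,1,3] = (-127 - (-7)) / (3 - (-1)) = -30
f[1,3,4] = (-487 - (-127)) / (4 - 1) = -120
f[-3,-1,1,3] = (-30 - (-6)) / (3 - (-3)) = -4
f[-1,1,3,4] = (-120 - (-30)) / (4 - (-1)) = -18
f[-3,-1,1,3,4] = (-18 - (-4)) / (4 - (-3)) = -2
f(9/2) = -29 + 17·(15/2) + (-6)·(15/2)·(11/2) + (-4)·(15/2)·(11/2)·(7/2) + (-2)·(15/2)·(11/2)·(7/2)·(3/2) = -9277/8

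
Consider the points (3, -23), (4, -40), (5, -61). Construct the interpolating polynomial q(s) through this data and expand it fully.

q(s) = -2s^2 - 3s + 4

Build the Lagrange basis polynomials:
L_0(s) = (s - 4)(s - 5) / [2] = (1/2)s^2 - (9/2)s + 10
L_1(s) = (s - 3)(s - 5) / [-1] = -s^2 + 8s - 15
L_2(s) = (s - 3)(s - 4) / [2] = (1/2)s^2 - (7/2)s + 6
q(s) = (-23)·L_0 + (-40)·L_1 + (-61)·L_2
  (-23)·L_0(s) = -(23/2)s^2 + (207/2)s - 230
  (-40)·L_1(s) = 40s^2 - 320s + 600
  (-61)·L_2(s) = -(61/2)s^2 + (427/2)s - 366
Adding term by term: -2s^2 - 3s + 4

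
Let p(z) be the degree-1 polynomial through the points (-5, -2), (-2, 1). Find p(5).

8

Evaluate each Lagrange basis at z = 5:
L_0(5) = (7)/[(-3)] = -7/3
L_1(5) = (10)/[(3)] = 10/3
Sum: (-2)·(-7/3) + 1·(10/3) = 8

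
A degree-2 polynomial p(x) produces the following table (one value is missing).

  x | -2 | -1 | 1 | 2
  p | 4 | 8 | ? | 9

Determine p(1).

21/2

The 3 known values determine p uniquely (degree ≤ 2).
L_0(1) = (2)·(-1)/[(-1)·(-4)] = -1/2
L_1(1) = (3)·(-1)/[(1)·(-3)] = 1
L_2(1) = (3)·(2)/[(4)·(3)] = 1/2
Sum: 4·(-1/2) + 8·(1) + 9·(1/2) = 21/2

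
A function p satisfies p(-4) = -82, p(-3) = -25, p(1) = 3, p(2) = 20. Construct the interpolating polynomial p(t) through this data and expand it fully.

Build the Lagrange basis polynomials:
L_0(t) = (t + 3)(t - 1)(t - 2) / [-30] = -(1/30)t^3 + (7/30)t - 1/5
L_1(t) = (t + 4)(t - 1)(t - 2) / [20] = (1/20)t^3 + (1/20)t^2 - (1/2)t + 2/5
L_2(t) = (t + 4)(t + 3)(t - 2) / [-20] = -(1/20)t^3 - (1/4)t^2 + (1/10)t + 6/5
L_3(t) = (t + 4)(t + 3)(t - 1) / [30] = (1/30)t^3 + (1/5)t^2 + (1/6)t - 2/5
p(t) = (-82)·L_0 + (-25)·L_1 + 3·L_2 + 20·L_3
  (-82)·L_0(t) = (41/15)t^3 - (287/15)t + 82/5
  (-25)·L_1(t) = -(5/4)t^3 - (5/4)t^2 + (25/2)t - 10
  3·L_2(t) = -(3/20)t^3 - (3/4)t^2 + (3/10)t + 18/5
  20·L_3(t) = (2/3)t^3 + 4t^2 + (10/3)t - 8
Adding term by term: 2t^3 + 2t^2 - 3t + 2

p(t) = 2t^3 + 2t^2 - 3t + 2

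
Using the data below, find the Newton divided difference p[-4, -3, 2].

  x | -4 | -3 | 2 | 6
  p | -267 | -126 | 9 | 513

p[-4,-3] = (-126 - (-267)) / (-3 - (-4)) = 141
p[-3,2] = (9 - (-126)) / (2 - (-3)) = 27
p[-4,-3,2] = (27 - 141) / (2 - (-4)) = -19

-19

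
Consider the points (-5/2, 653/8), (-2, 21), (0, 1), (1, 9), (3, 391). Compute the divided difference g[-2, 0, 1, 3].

11

g[-2,0] = (1 - 21) / (0 - (-2)) = -10
g[0,1] = (9 - 1) / (1 - 0) = 8
g[1,3] = (391 - 9) / (3 - 1) = 191
g[-2,0,1] = (8 - (-10)) / (1 - (-2)) = 6
g[0,1,3] = (191 - 8) / (3 - 0) = 61
g[-2,0,1,3] = (61 - 6) / (3 - (-2)) = 11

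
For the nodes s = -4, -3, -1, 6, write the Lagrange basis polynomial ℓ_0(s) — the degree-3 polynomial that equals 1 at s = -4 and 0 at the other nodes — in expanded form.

ℓ_0(s) = -(1/30)s^3 + (1/15)s^2 + (7/10)s + 3/5

ℓ_0(s) = (s + 3)(s + 1)(s - 6) / [(-1)·(-3)·(-10)]
       = (s^3 - 2s^2 - 21s - 18) / (-30)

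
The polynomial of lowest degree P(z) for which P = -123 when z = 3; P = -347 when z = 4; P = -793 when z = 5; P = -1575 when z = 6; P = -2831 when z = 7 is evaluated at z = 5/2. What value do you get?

-1043/16

L_0(5/2) = (-3/2)·(-5/2)·(-7/2)·(-9/2)/[(-1)·(-2)·(-3)·(-4)] = 315/128
L_1(5/2) = (-1/2)·(-5/2)·(-7/2)·(-9/2)/[(1)·(-1)·(-2)·(-3)] = -105/32
L_2(5/2) = (-1/2)·(-3/2)·(-7/2)·(-9/2)/[(2)·(1)·(-1)·(-2)] = 189/64
L_3(5/2) = (-1/2)·(-3/2)·(-5/2)·(-9/2)/[(3)·(2)·(1)·(-1)] = -45/32
L_4(5/2) = (-1/2)·(-3/2)·(-5/2)·(-7/2)/[(4)·(3)·(2)·(1)] = 35/128
Sum: (-123)·(315/128) + (-347)·(-105/32) + (-793)·(189/64) + (-1575)·(-45/32) + (-2831)·(35/128) = -1043/16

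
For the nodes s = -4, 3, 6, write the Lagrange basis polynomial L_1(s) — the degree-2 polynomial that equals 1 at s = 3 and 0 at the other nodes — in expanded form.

L_1(s) = (s + 4)(s - 6) / [(7)·(-3)]
       = (s^2 - 2s - 24) / (-21)

L_1(s) = -(1/21)s^2 + (2/21)s + 8/7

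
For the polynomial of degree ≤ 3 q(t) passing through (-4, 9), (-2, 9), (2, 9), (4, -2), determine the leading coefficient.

L_0(t) = (t + 2)(t - 2)(t - 4) / [-96] = -(1/96)t^3 + (1/24)t^2 + (1/24)t - 1/6
L_1(t) = (t + 4)(t - 2)(t - 4) / [48] = (1/48)t^3 - (1/24)t^2 - (1/3)t + 2/3
L_2(t) = (t + 4)(t + 2)(t - 4) / [-48] = -(1/48)t^3 - (1/24)t^2 + (1/3)t + 2/3
L_3(t) = (t + 4)(t + 2)(t - 2) / [96] = (1/96)t^3 + (1/24)t^2 - (1/24)t - 1/6
q(t) = 9·L_0 + 9·L_1 + 9·L_2 + (-2)·L_3
Only the coefficient of t^3 is needed; take it from each L_i and combine:
9·(-1/96) + 9·(1/48) + 9·(-1/48) + (-2)·(1/96) = -11/96

-11/96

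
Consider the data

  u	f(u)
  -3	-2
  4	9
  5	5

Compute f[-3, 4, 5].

f[-3,4] = (9 - (-2)) / (4 - (-3)) = 11/7
f[4,5] = (5 - 9) / (5 - 4) = -4
f[-3,4,5] = (-4 - 11/7) / (5 - (-3)) = -39/56

-39/56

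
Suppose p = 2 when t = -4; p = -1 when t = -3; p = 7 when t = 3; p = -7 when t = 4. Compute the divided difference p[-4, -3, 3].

p[-4,-3] = (-1 - 2) / (-3 - (-4)) = -3
p[-3,3] = (7 - (-1)) / (3 - (-3)) = 4/3
p[-4,-3,3] = (4/3 - (-3)) / (3 - (-4)) = 13/21

13/21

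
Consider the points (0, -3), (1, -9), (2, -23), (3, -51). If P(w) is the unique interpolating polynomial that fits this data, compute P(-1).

1

L_0(-1) = (-2)·(-3)·(-4)/[(-1)·(-2)·(-3)] = 4
L_1(-1) = (-1)·(-3)·(-4)/[(1)·(-1)·(-2)] = -6
L_2(-1) = (-1)·(-2)·(-4)/[(2)·(1)·(-1)] = 4
L_3(-1) = (-1)·(-2)·(-3)/[(3)·(2)·(1)] = -1
Sum: (-3)·(4) + (-9)·(-6) + (-23)·(4) + (-51)·(-1) = 1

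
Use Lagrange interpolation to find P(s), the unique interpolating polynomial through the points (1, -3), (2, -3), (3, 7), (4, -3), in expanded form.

P(s) = -5s^3 + 35s^2 - 70s + 37

Build the Lagrange basis polynomials:
L_0(s) = (s - 2)(s - 3)(s - 4) / [-6] = -(1/6)s^3 + (3/2)s^2 - (13/3)s + 4
L_1(s) = (s - 1)(s - 3)(s - 4) / [2] = (1/2)s^3 - 4s^2 + (19/2)s - 6
L_2(s) = (s - 1)(s - 2)(s - 4) / [-2] = -(1/2)s^3 + (7/2)s^2 - 7s + 4
L_3(s) = (s - 1)(s - 2)(s - 3) / [6] = (1/6)s^3 - s^2 + (11/6)s - 1
P(s) = (-3)·L_0 + (-3)·L_1 + 7·L_2 + (-3)·L_3
  (-3)·L_0(s) = (1/2)s^3 - (9/2)s^2 + 13s - 12
  (-3)·L_1(s) = -(3/2)s^3 + 12s^2 - (57/2)s + 18
  7·L_2(s) = -(7/2)s^3 + (49/2)s^2 - 49s + 28
  (-3)·L_3(s) = -(1/2)s^3 + 3s^2 - (11/2)s + 3
Adding term by term: -5s^3 + 35s^2 - 70s + 37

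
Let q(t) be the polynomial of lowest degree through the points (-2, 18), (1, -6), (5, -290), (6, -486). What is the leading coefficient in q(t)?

The leading coefficient equals the top divided difference q[-2,1,5,6].
q[-2,1] = (-6 - 18) / (1 - (-2)) = -8
q[1,5] = (-290 - (-6)) / (5 - 1) = -71
q[5,6] = (-486 - (-290)) / (6 - 5) = -196
q[-2,1,5] = (-71 - (-8)) / (5 - (-2)) = -9
q[1,5,6] = (-196 - (-71)) / (6 - 1) = -25
q[-2,1,5,6] = (-25 - (-9)) / (6 - (-2)) = -2

-2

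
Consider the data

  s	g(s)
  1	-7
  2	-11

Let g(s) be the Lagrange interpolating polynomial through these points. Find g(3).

-15

Evaluate each Lagrange basis at s = 3:
L_0(3) = (1)/[(-1)] = -1
L_1(3) = (2)/[(1)] = 2
Sum: (-7)·(-1) + (-11)·(2) = -15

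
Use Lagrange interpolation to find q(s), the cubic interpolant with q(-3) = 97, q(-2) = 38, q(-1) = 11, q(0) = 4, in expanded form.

q(s) = -2s^3 + 4s^2 - s + 4

Build the Lagrange basis polynomials:
L_0(s) = (s + 2)(s + 1)s / [-6] = -(1/6)s^3 - (1/2)s^2 - (1/3)s
L_1(s) = (s + 3)(s + 1)s / [2] = (1/2)s^3 + 2s^2 + (3/2)s
L_2(s) = (s + 3)(s + 2)s / [-2] = -(1/2)s^3 - (5/2)s^2 - 3s
L_3(s) = (s + 3)(s + 2)(s + 1) / [6] = (1/6)s^3 + s^2 + (11/6)s + 1
q(s) = 97·L_0 + 38·L_1 + 11·L_2 + 4·L_3
  97·L_0(s) = -(97/6)s^3 - (97/2)s^2 - (97/3)s
  38·L_1(s) = 19s^3 + 76s^2 + 57s
  11·L_2(s) = -(11/2)s^3 - (55/2)s^2 - 33s
  4·L_3(s) = (2/3)s^3 + 4s^2 + (22/3)s + 4
Adding term by term: -2s^3 + 4s^2 - s + 4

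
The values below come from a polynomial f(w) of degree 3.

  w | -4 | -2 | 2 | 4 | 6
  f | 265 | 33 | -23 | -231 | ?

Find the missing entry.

-815

The 4 known values determine f uniquely (degree ≤ 3).
Evaluate each Lagrange basis at w = 6:
L_0(6) = (8)·(4)·(2)/[(-2)·(-6)·(-8)] = -2/3
L_1(6) = (10)·(4)·(2)/[(2)·(-4)·(-6)] = 5/3
L_2(6) = (10)·(8)·(2)/[(6)·(4)·(-2)] = -10/3
L_3(6) = (10)·(8)·(4)/[(8)·(6)·(2)] = 10/3
Sum: 265·(-2/3) + 33·(5/3) + (-23)·(-10/3) + (-231)·(10/3) = -815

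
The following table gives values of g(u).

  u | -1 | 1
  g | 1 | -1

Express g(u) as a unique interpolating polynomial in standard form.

g(u) = -u

Build the Lagrange basis polynomials:
L_0(u) = (u - 1) / [-2] = -(1/2)u + 1/2
L_1(u) = (u + 1) / [2] = (1/2)u + 1/2
g(u) = 1·L_0 + (-1)·L_1
  1·L_0(u) = -(1/2)u + 1/2
  (-1)·L_1(u) = -(1/2)u - 1/2
Adding term by term: -u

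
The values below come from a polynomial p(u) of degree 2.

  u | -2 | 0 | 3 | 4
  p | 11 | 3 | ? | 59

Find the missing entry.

The 3 known values determine p uniquely (degree ≤ 2).
L_0(3) = (3)·(-1)/[(-2)·(-6)] = -1/4
L_1(3) = (5)·(-1)/[(2)·(-4)] = 5/8
L_2(3) = (5)·(3)/[(6)·(4)] = 5/8
Sum: 11·(-1/4) + 3·(5/8) + 59·(5/8) = 36

36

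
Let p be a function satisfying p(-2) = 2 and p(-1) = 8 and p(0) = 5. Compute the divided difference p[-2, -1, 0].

-9/2

p[-2,-1] = (8 - 2) / (-1 - (-2)) = 6
p[-1,0] = (5 - 8) / (0 - (-1)) = -3
p[-2,-1,0] = (-3 - 6) / (0 - (-2)) = -9/2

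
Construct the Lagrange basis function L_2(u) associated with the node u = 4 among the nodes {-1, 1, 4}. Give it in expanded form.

L_2(u) = (u + 1)(u - 1) / [(5)·(3)]
       = (u^2 - 1) / (15)

L_2(u) = (1/15)u^2 - 1/15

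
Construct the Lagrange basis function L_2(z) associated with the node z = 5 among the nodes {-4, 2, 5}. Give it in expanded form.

L_2(z) = (z + 4)(z - 2) / [(9)·(3)]
       = (z^2 + 2z - 8) / (27)

L_2(z) = (1/27)z^2 + (2/27)z - 8/27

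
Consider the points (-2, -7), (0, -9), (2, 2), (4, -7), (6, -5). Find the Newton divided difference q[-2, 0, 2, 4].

-11/16

q[-2,0] = (-9 - (-7)) / (0 - (-2)) = -1
q[0,2] = (2 - (-9)) / (2 - 0) = 11/2
q[2,4] = (-7 - 2) / (4 - 2) = -9/2
q[-2,0,2] = (11/2 - (-1)) / (2 - (-2)) = 13/8
q[0,2,4] = (-9/2 - 11/2) / (4 - 0) = -5/2
q[-2,0,2,4] = (-5/2 - 13/8) / (4 - (-2)) = -11/16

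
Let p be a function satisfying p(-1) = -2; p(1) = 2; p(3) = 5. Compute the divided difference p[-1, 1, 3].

p[-1,1] = (2 - (-2)) / (1 - (-1)) = 2
p[1,3] = (5 - 2) / (3 - 1) = 3/2
p[-1,1,3] = (3/2 - 2) / (3 - (-1)) = -1/8

-1/8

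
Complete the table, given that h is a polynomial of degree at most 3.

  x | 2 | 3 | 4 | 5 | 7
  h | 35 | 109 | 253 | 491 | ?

1345

The 4 known values determine h uniquely (degree ≤ 3).
Evaluate each Lagrange basis at x = 7:
L_0(7) = (4)·(3)·(2)/[(-1)·(-2)·(-3)] = -4
L_1(7) = (5)·(3)·(2)/[(1)·(-1)·(-2)] = 15
L_2(7) = (5)·(4)·(2)/[(2)·(1)·(-1)] = -20
L_3(7) = (5)·(4)·(3)/[(3)·(2)·(1)] = 10
Sum: 35·(-4) + 109·(15) + 253·(-20) + 491·(10) = 1345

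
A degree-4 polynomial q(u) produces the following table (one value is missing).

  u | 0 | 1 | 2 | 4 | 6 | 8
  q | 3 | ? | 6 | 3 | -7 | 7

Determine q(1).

The 5 known values determine q uniquely (degree ≤ 4).
Evaluate each Lagrange basis at u = 1:
L_0(1) = (-1)·(-3)·(-5)·(-7)/[(-2)·(-4)·(-6)·(-8)] = 35/128
L_1(1) = (1)·(-3)·(-5)·(-7)/[(2)·(-2)·(-4)·(-6)] = 35/32
L_2(1) = (1)·(-1)·(-5)·(-7)/[(4)·(2)·(-2)·(-4)] = -35/64
L_3(1) = (1)·(-1)·(-3)·(-7)/[(6)·(4)·(2)·(-2)] = 7/32
L_4(1) = (1)·(-1)·(-3)·(-5)/[(8)·(6)·(4)·(2)] = -5/128
Sum: 3·(35/128) + 6·(35/32) + 3·(-35/64) + (-7)·(7/32) + 7·(-5/128) = 63/16

63/16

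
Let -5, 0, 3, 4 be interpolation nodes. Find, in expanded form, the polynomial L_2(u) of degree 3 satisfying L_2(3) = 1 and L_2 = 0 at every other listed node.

L_2(u) = (u + 5)u(u - 4) / [(8)·(3)·(-1)]
       = (u^3 + u^2 - 20u) / (-24)

L_2(u) = -(1/24)u^3 - (1/24)u^2 + (5/6)u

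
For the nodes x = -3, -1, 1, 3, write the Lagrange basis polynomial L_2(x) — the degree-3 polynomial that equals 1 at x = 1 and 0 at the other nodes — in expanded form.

L_2(x) = -(1/16)x^3 - (1/16)x^2 + (9/16)x + 9/16

L_2(x) = (x + 3)(x + 1)(x - 3) / [(4)·(2)·(-2)]
       = (x^3 + x^2 - 9x - 9) / (-16)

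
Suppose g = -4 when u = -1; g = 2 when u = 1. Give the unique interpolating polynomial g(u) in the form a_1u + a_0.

g(u) = 3u - 1

Build the Lagrange basis polynomials:
L_0(u) = (u - 1) / [-2] = -(1/2)u + 1/2
L_1(u) = (u + 1) / [2] = (1/2)u + 1/2
g(u) = (-4)·L_0 + 2·L_1
  (-4)·L_0(u) = 2u - 2
  2·L_1(u) = u + 1
Adding term by term: 3u - 1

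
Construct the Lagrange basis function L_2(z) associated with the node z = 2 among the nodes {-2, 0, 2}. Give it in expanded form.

L_2(z) = (1/8)z^2 + (1/4)z

L_2(z) = (z + 2)z / [(4)·(2)]
       = (z^2 + 2z) / (8)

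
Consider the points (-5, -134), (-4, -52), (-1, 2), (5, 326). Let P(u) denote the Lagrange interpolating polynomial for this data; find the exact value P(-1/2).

Evaluate each Lagrange basis at u = -1/2:
L_0(-1/2) = (7/2)·(1/2)·(-11/2)/[(-1)·(-4)·(-10)] = 77/320
L_1(-1/2) = (9/2)·(1/2)·(-11/2)/[(1)·(-3)·(-9)] = -11/24
L_2(-1/2) = (9/2)·(7/2)·(-11/2)/[(4)·(3)·(-6)] = 77/64
L_3(-1/2) = (9/2)·(7/2)·(1/2)/[(10)·(9)·(6)] = 7/480
Sum: (-134)·(77/320) + (-52)·(-11/24) + 2·(77/64) + 326·(7/480) = -5/4

-5/4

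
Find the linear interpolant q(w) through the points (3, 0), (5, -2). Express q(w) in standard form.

q(w) = -w + 3

Build the Lagrange basis polynomials:
L_0(w) = (w - 5) / [-2] = -(1/2)w + 5/2
L_1(w) = (w - 3) / [2] = (1/2)w - 3/2
q(w) = 0·L_0 + (-2)·L_1
  0·L_0(w) = 0
  (-2)·L_1(w) = -w + 3
Adding term by term: -w + 3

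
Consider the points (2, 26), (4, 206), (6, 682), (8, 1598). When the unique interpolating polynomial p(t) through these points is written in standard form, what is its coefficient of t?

Build the Lagrange basis polynomials:
L_0(t) = (t - 4)(t - 6)(t - 8) / [-48] = -(1/48)t^3 + (3/8)t^2 - (13/6)t + 4
L_1(t) = (t - 2)(t - 6)(t - 8) / [16] = (1/16)t^3 - t^2 + (19/4)t - 6
L_2(t) = (t - 2)(t - 4)(t - 8) / [-16] = -(1/16)t^3 + (7/8)t^2 - (7/2)t + 4
L_3(t) = (t - 2)(t - 4)(t - 6) / [48] = (1/48)t^3 - (1/4)t^2 + (11/12)t - 1
p(t) = 26·L_0 + 206·L_1 + 682·L_2 + 1598·L_3
Only the coefficient of t is needed; take it from each L_i and combine:
26·(-13/6) + 206·(19/4) + 682·(-7/2) + 1598·(11/12) = 0

0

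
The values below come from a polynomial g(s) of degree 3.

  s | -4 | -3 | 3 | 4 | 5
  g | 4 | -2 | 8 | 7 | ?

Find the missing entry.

The 4 known values determine g uniquely (degree ≤ 3).
Evaluate each Lagrange basis at s = 5:
L_0(5) = (8)·(2)·(1)/[(-1)·(-7)·(-8)] = -2/7
L_1(5) = (9)·(2)·(1)/[(1)·(-6)·(-7)] = 3/7
L_2(5) = (9)·(8)·(1)/[(7)·(6)·(-1)] = -12/7
L_3(5) = (9)·(8)·(2)/[(8)·(7)·(1)] = 18/7
Sum: 4·(-2/7) + (-2)·(3/7) + 8·(-12/7) + 7·(18/7) = 16/7

16/7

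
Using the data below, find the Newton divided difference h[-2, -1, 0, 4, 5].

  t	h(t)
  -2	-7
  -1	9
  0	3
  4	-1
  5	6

h[-2,-1] = (9 - (-7)) / (-1 - (-2)) = 16
h[-1,0] = (3 - 9) / (0 - (-1)) = -6
h[0,4] = (-1 - 3) / (4 - 0) = -1
h[4,5] = (6 - (-1)) / (5 - 4) = 7
h[-2,-1,0] = (-6 - 16) / (0 - (-2)) = -11
h[-1,0,4] = (-1 - (-6)) / (4 - (-1)) = 1
h[0,4,5] = (7 - (-1)) / (5 - 0) = 8/5
h[-2,-1,0,4] = (1 - (-11)) / (4 - (-2)) = 2
h[-1,0,4,5] = (8/5 - 1) / (5 - (-1)) = 1/10
h[-2,-1,0,4,5] = (1/10 - 2) / (5 - (-2)) = -19/70

-19/70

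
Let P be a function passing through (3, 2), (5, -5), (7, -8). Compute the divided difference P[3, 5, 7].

P[3,5] = (-5 - 2) / (5 - 3) = -7/2
P[5,7] = (-8 - (-5)) / (7 - 5) = -3/2
P[3,5,7] = (-3/2 - (-7/2)) / (7 - 3) = 1/2

1/2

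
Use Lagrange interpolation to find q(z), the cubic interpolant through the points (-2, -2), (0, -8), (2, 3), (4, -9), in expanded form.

Build the Lagrange basis polynomials:
L_0(z) = z(z - 2)(z - 4) / [-48] = -(1/48)z^3 + (1/8)z^2 - (1/6)z
L_1(z) = (z + 2)(z - 2)(z - 4) / [16] = (1/16)z^3 - (1/4)z^2 - (1/4)z + 1
L_2(z) = (z + 2)z(z - 4) / [-16] = -(1/16)z^3 + (1/8)z^2 + (1/2)z
L_3(z) = (z + 2)z(z - 2) / [48] = (1/48)z^3 - (1/12)z
q(z) = (-2)·L_0 + (-8)·L_1 + 3·L_2 + (-9)·L_3
  (-2)·L_0(z) = (1/24)z^3 - (1/4)z^2 + (1/3)z
  (-8)·L_1(z) = -(1/2)z^3 + 2z^2 + 2z - 8
  3·L_2(z) = -(3/16)z^3 + (3/8)z^2 + (3/2)z
  (-9)·L_3(z) = -(3/16)z^3 + (3/4)z
Adding term by term: -(5/6)z^3 + (17/8)z^2 + (55/12)z - 8

q(z) = -(5/6)z^3 + (17/8)z^2 + (55/12)z - 8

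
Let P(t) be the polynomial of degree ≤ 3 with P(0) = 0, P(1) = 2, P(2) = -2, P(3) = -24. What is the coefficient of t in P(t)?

1

L_0(t) = (t - 1)(t - 2)(t - 3) / [-6] = -(1/6)t^3 + t^2 - (11/6)t + 1
L_1(t) = t(t - 2)(t - 3) / [2] = (1/2)t^3 - (5/2)t^2 + 3t
L_2(t) = t(t - 1)(t - 3) / [-2] = -(1/2)t^3 + 2t^2 - (3/2)t
L_3(t) = t(t - 1)(t - 2) / [6] = (1/6)t^3 - (1/2)t^2 + (1/3)t
P(t) = 0·L_0 + 2·L_1 + (-2)·L_2 + (-24)·L_3
Only the coefficient of t is needed; take it from each L_i and combine:
0·(-11/6) + 2·(3) + (-2)·(-3/2) + (-24)·(1/3) = 1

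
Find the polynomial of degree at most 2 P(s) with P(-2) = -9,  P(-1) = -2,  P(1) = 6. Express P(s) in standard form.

P(s) = -s^2 + 4s + 3

Build the Lagrange basis polynomials:
L_0(s) = (s + 1)(s - 1) / [3] = (1/3)s^2 - 1/3
L_1(s) = (s + 2)(s - 1) / [-2] = -(1/2)s^2 - (1/2)s + 1
L_2(s) = (s + 2)(s + 1) / [6] = (1/6)s^2 + (1/2)s + 1/3
P(s) = (-9)·L_0 + (-2)·L_1 + 6·L_2
  (-9)·L_0(s) = -3s^2 + 3
  (-2)·L_1(s) = s^2 + s - 2
  6·L_2(s) = s^2 + 3s + 2
Adding term by term: -s^2 + 4s + 3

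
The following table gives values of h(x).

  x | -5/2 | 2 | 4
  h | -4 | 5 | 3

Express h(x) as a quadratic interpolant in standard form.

Build the Lagrange basis polynomials:
L_0(x) = (x - 2)(x - 4) / [117/4] = (4/117)x^2 - (8/39)x + 32/117
L_1(x) = (x + 5/2)(x - 4) / [-9] = -(1/9)x^2 + (1/6)x + 10/9
L_2(x) = (x + 5/2)(x - 2) / [13] = (1/13)x^2 + (1/26)x - 5/13
h(x) = (-4)·L_0 + 5·L_1 + 3·L_2
  (-4)·L_0(x) = -(16/117)x^2 + (32/39)x - 128/117
  5·L_1(x) = -(5/9)x^2 + (5/6)x + 50/9
  3·L_2(x) = (3/13)x^2 + (3/26)x - 15/13
Adding term by term: -(6/13)x^2 + (23/13)x + 43/13

h(x) = -(6/13)x^2 + (23/13)x + 43/13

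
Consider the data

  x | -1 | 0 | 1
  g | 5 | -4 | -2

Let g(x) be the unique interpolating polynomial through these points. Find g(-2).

Evaluate each Lagrange basis at x = -2:
L_0(-2) = (-2)·(-3)/[(-1)·(-2)] = 3
L_1(-2) = (-1)·(-3)/[(1)·(-1)] = -3
L_2(-2) = (-1)·(-2)/[(2)·(1)] = 1
Sum: 5·(3) + (-4)·(-3) + (-2)·(1) = 25

25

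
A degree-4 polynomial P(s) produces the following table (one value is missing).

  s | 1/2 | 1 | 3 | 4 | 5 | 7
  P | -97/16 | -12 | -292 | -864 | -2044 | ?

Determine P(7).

-7620

The 5 known values determine P uniquely (degree ≤ 4).
Evaluate each Lagrange basis at s = 7:
L_0(7) = (6)·(4)·(3)·(2)/[(-1/2)·(-5/2)·(-7/2)·(-9/2)] = 256/35
L_1(7) = (13/2)·(4)·(3)·(2)/[(1/2)·(-2)·(-3)·(-4)] = -13
L_2(7) = (13/2)·(6)·(3)·(2)/[(5/2)·(2)·(-1)·(-2)] = 117/5
L_3(7) = (13/2)·(6)·(4)·(2)/[(7/2)·(3)·(1)·(-1)] = -208/7
L_4(7) = (13/2)·(6)·(4)·(3)/[(9/2)·(4)·(2)·(1)] = 13
Sum: (-97/16)·(256/35) + (-12)·(-13) + (-292)·(117/5) + (-864)·(-208/7) + (-2044)·(13) = -7620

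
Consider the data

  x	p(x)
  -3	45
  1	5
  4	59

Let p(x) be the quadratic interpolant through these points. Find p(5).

L_0(5) = (4)·(1)/[(-4)·(-7)] = 1/7
L_1(5) = (8)·(1)/[(4)·(-3)] = -2/3
L_2(5) = (8)·(4)/[(7)·(3)] = 32/21
Sum: 45·(1/7) + 5·(-2/3) + 59·(32/21) = 93

93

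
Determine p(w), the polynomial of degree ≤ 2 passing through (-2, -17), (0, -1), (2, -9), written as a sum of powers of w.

Newton's divided differences:
p[-2,0] = (-1 - (-17)) / (0 - (-2)) = 8
p[0,2] = (-9 - (-1)) / (2 - 0) = -4
p[-2,0,2] = (-4 - 8) / (2 - (-2)) = -3
p(w) = -17 + 8·(w + 2) + (-3)·(w + 2)w
Expanding: p(w) = -3w^2 + 2w - 1

p(w) = -3w^2 + 2w - 1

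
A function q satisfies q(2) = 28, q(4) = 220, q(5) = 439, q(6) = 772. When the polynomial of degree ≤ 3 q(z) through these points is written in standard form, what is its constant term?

4

L_0(z) = (z - 4)(z - 5)(z - 6) / [-24] = -(1/24)z^3 + (5/8)z^2 - (37/12)z + 5
L_1(z) = (z - 2)(z - 5)(z - 6) / [4] = (1/4)z^3 - (13/4)z^2 + 13z - 15
L_2(z) = (z - 2)(z - 4)(z - 6) / [-3] = -(1/3)z^3 + 4z^2 - (44/3)z + 16
L_3(z) = (z - 2)(z - 4)(z - 5) / [8] = (1/8)z^3 - (11/8)z^2 + (19/4)z - 5
q(z) = 28·L_0 + 220·L_1 + 439·L_2 + 772·L_3
Only the constant term is needed; take it from each L_i and combine:
28·(5) + 220·(-15) + 439·(16) + 772·(-5) = 4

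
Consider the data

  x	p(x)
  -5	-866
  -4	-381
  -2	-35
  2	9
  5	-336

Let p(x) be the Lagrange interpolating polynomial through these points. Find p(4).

-101

Evaluate each Lagrange basis at x = 4:
L_0(4) = (8)·(6)·(2)·(-1)/[(-1)·(-3)·(-7)·(-10)] = -16/35
L_1(4) = (9)·(6)·(2)·(-1)/[(1)·(-2)·(-6)·(-9)] = 1
L_2(4) = (9)·(8)·(2)·(-1)/[(3)·(2)·(-4)·(-7)] = -6/7
L_3(4) = (9)·(8)·(6)·(-1)/[(7)·(6)·(4)·(-3)] = 6/7
L_4(4) = (9)·(8)·(6)·(2)/[(10)·(9)·(7)·(3)] = 16/35
Sum: (-866)·(-16/35) + (-381)·(1) + (-35)·(-6/7) + 9·(6/7) + (-336)·(16/35) = -101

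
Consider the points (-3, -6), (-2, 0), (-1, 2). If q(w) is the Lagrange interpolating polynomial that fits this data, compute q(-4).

Evaluate each Lagrange basis at w = -4:
L_0(-4) = (-2)·(-3)/[(-1)·(-2)] = 3
L_1(-4) = (-1)·(-3)/[(1)·(-1)] = -3
L_2(-4) = (-1)·(-2)/[(2)·(1)] = 1
Sum: (-6)·(3) + 0 + 2·(1) = -16

-16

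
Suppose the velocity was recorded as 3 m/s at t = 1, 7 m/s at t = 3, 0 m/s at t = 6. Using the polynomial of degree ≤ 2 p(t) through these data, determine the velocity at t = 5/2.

Evaluate each Lagrange basis at t = 5/2:
L_0(5/2) = (-1/2)·(-7/2)/[(-2)·(-5)] = 7/40
L_1(5/2) = (3/2)·(-7/2)/[(2)·(-3)] = 7/8
L_2(5/2) = (3/2)·(-1/2)/[(5)·(3)] = -1/20
Sum: 3·(7/40) + 7·(7/8) + 0 = 133/20

133/20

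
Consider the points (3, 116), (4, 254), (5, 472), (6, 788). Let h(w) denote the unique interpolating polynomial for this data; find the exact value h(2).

Evaluate each Lagrange basis at w = 2:
L_0(2) = (-2)·(-3)·(-4)/[(-1)·(-2)·(-3)] = 4
L_1(2) = (-1)·(-3)·(-4)/[(1)·(-1)·(-2)] = -6
L_2(2) = (-1)·(-2)·(-4)/[(2)·(1)·(-1)] = 4
L_3(2) = (-1)·(-2)·(-3)/[(3)·(2)·(1)] = -1
Sum: 116·(4) + 254·(-6) + 472·(4) + 788·(-1) = 40

40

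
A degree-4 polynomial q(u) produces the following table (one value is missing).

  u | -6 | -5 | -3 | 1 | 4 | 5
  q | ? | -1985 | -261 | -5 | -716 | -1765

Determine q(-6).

-4086

The 5 known values determine q uniquely (degree ≤ 4).
L_0(-6) = (-3)·(-7)·(-10)·(-11)/[(-2)·(-6)·(-9)·(-10)] = 77/36
L_1(-6) = (-1)·(-7)·(-10)·(-11)/[(2)·(-4)·(-7)·(-8)] = -55/32
L_2(-6) = (-1)·(-3)·(-10)·(-11)/[(6)·(4)·(-3)·(-4)] = 55/48
L_3(-6) = (-1)·(-3)·(-7)·(-11)/[(9)·(7)·(3)·(-1)] = -11/9
L_4(-6) = (-1)·(-3)·(-7)·(-10)/[(10)·(8)·(4)·(1)] = 21/32
Sum: (-1985)·(77/36) + (-261)·(-55/32) + (-5)·(55/48) + (-716)·(-11/9) + (-1765)·(21/32) = -4086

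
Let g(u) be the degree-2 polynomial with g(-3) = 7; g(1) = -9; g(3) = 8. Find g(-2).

Evaluate each Lagrange basis at u = -2:
L_0(-2) = (-3)·(-5)/[(-4)·(-6)] = 5/8
L_1(-2) = (1)·(-5)/[(4)·(-2)] = 5/8
L_2(-2) = (1)·(-3)/[(6)·(2)] = -1/4
Sum: 7·(5/8) + (-9)·(5/8) + 8·(-1/4) = -13/4

-13/4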